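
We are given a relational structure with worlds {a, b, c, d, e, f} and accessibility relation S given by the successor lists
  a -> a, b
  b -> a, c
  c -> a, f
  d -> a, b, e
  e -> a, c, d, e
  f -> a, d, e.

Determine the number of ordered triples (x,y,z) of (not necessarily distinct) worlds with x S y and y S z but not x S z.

Enumerating: (a,b,c), (b,a,b), (b,c,f), (c,a,b), (c,f,d), (c,f,e), (d,b,c), (d,e,c), (d,e,d), (e,a,b), (e,c,f), (e,d,b), (f,a,b), (f,d,b), (f,e,c).

15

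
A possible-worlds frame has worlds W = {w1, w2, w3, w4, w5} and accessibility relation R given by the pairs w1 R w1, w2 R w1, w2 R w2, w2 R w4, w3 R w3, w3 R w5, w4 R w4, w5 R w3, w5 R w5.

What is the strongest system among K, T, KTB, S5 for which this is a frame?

Reflexive (axiom T): yes — every world is R-related to itself.
Symmetric (axiom B): no — w2 R w1 but not w1 R w2.
Euclidean (axiom 5): no — w2 R w1 and w2 R w4, but not w1 R w4.
So F validates K, T; KTB would additionally require R to be symmetric. The strongest is T.

T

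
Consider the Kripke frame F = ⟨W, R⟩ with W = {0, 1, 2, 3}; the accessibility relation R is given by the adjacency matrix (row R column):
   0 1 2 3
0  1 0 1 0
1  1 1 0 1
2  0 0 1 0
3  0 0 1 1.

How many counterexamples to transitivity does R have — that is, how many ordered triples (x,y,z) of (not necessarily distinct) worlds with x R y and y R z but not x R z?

2

Enumerating: (1,0,2), (1,3,2).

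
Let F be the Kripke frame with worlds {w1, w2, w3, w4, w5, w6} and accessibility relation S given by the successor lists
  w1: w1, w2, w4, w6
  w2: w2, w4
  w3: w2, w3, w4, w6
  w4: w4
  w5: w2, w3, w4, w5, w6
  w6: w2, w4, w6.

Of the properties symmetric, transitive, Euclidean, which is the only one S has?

Symmetric: no — w1 S w2 but not w2 S w1.
Transitive: yes — every two-step S-path is closed by a direct edge.
Euclidean: no — w1 S w2 and w1 S w6, but not w2 S w6.
Only transitive holds.

transitive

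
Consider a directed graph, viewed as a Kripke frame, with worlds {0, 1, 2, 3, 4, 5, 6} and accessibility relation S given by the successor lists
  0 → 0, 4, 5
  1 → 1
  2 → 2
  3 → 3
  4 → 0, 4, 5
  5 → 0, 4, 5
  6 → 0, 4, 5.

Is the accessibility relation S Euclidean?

Euclidean: yes — any two successors of a common world are S-related.

Yes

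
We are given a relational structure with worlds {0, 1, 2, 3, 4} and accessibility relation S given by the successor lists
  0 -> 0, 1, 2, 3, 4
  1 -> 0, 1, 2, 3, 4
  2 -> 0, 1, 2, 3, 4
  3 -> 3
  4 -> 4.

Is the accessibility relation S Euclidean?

Euclidean: no — 0 S 3 and 0 S 1, but not 3 S 1.

No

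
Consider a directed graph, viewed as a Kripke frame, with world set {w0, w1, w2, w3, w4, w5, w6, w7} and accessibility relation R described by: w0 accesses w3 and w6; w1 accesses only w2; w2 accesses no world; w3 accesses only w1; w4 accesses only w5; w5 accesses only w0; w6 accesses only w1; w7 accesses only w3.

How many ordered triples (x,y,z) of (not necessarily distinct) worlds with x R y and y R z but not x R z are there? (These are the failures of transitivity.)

8

Enumerating: (w0,w3,w1), (w0,w6,w1), (w3,w1,w2), (w4,w5,w0), (w5,w0,w3), (w5,w0,w6), (w6,w1,w2), (w7,w3,w1).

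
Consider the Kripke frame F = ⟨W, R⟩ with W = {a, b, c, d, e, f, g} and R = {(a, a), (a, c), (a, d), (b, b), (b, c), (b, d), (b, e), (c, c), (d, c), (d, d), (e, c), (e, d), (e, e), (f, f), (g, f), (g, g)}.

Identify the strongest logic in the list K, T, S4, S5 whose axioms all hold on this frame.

Reflexive (axiom T): yes — every world is R-related to itself.
Transitive (axiom 4): yes — every two-step R-path is closed by a direct edge.
Euclidean (axiom 5): no — a R c and a R d, but not c R d.
So F validates K, T, S4; S5 would additionally require R to be Euclidean. The strongest is S4.

S4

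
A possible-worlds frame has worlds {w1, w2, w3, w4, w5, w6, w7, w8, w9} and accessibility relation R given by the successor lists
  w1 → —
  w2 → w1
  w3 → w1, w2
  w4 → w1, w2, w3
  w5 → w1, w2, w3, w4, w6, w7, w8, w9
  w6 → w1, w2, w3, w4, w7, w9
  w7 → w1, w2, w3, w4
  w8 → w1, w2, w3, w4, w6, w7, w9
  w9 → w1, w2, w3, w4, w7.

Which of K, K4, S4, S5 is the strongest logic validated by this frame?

Transitive (axiom 4): yes — every two-step R-path is closed by a direct edge.
Reflexive (axiom T): no — w1 is not related to itself.
Euclidean (axiom 5): no — w3 R w1 and w3 R w2, but not w1 R w2.
So F validates K, K4; S4 would additionally require R to be reflexive. The strongest is K4.

K4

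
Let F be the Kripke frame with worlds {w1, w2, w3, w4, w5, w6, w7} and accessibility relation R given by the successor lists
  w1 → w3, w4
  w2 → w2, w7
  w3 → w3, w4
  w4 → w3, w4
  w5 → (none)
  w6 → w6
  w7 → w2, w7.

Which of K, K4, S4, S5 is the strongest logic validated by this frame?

Transitive (axiom 4): yes — every two-step R-path is closed by a direct edge.
Reflexive (axiom T): no — w1 is not related to itself.
Euclidean (axiom 5): yes — any two successors of a common world are R-related.
So F validates K, K4; S4 would additionally require R to be reflexive. The strongest is K4.

K4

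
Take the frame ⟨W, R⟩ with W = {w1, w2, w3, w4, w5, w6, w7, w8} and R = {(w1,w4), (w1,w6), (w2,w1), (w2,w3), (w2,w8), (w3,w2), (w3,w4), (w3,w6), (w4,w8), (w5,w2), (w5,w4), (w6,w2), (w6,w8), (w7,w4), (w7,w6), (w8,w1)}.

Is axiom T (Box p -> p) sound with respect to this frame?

Axiom T corresponds to the accessibility relation being reflexive.
Reflexive: no — w1 is not related to itself.

No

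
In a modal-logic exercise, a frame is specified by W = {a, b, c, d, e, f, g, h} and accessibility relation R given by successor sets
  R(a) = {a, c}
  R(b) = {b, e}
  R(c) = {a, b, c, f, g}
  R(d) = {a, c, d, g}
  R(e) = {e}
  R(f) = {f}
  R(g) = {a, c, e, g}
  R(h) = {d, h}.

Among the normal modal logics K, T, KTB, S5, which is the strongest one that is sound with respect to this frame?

T

Reflexive (axiom T): yes — every world is R-related to itself.
Symmetric (axiom B): no — b R e but not e R b.
Euclidean (axiom 5): no — c R a and c R b, but not a R b.
So F validates K, T; KTB would additionally require R to be symmetric. The strongest is T.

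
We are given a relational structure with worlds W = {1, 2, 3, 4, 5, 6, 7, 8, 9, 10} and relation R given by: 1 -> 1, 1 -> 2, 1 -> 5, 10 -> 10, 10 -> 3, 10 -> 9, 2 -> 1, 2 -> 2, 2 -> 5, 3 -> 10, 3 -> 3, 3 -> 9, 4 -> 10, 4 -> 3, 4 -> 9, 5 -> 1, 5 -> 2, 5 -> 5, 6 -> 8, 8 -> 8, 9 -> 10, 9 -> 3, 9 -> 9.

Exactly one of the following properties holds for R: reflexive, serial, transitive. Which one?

transitive

Reflexive: no — 4 is not related to itself.
Serial: no — 7 has no R-successor.
Transitive: yes — every two-step R-path is closed by a direct edge.
Only transitive holds.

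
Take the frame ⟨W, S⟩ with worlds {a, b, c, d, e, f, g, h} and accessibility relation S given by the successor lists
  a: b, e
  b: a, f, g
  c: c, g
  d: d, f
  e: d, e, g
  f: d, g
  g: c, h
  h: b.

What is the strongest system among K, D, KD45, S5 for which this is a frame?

Serial (axiom D): yes — every world has a successor (e.g. a S b).
Euclidean (axiom 5): no — a S b and a S e, but not b S e.
Transitive (axiom 4): no — a S b and b S f, but not a S f.
Reflexive (axiom T): no — a is not related to itself.
So F validates K, D; KD45 would additionally require S to be Euclidean and transitive. The strongest is D.

D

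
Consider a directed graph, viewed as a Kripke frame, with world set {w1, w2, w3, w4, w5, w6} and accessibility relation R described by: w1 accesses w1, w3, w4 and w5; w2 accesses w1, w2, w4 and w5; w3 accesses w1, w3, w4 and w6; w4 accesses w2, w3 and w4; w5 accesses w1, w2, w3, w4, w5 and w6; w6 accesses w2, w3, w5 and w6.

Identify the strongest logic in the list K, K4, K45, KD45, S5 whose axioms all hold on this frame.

Transitive (axiom 4): no — w1 R w3 and w3 R w6, but not w1 R w6.
Euclidean (axiom 5): no — w1 R w3 and w1 R w5, but not w3 R w5.
Serial (axiom D): yes — every world has a successor (e.g. w1 R w1).
Reflexive (axiom T): yes — every world is R-related to itself.
So F validates K; K4 would additionally require R to be transitive. The strongest is K.

K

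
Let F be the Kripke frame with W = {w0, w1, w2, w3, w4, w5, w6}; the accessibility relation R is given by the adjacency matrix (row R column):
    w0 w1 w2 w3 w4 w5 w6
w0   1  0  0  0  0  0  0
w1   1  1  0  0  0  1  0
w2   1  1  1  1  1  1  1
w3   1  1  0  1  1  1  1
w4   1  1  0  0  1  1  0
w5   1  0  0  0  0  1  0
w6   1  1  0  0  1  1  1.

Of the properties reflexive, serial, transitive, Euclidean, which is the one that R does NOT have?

Reflexive: yes — every world is R-related to itself.
Serial: yes — every world has a successor (e.g. w0 R w0).
Transitive: yes — every two-step R-path is closed by a direct edge.
Euclidean: no — w1 R w0 and w1 R w5, but not w0 R w5.
Only Euclidean fails.

Euclidean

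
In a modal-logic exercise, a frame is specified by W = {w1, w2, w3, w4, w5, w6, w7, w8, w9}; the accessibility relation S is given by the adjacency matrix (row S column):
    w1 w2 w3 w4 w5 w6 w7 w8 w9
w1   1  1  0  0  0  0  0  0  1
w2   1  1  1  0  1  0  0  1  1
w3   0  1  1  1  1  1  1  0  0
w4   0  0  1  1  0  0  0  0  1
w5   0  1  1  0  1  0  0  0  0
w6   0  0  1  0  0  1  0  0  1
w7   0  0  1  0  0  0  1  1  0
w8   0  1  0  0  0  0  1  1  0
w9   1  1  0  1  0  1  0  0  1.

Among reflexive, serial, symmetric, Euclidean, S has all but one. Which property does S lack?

Euclidean

Reflexive: yes — every world is S-related to itself.
Serial: yes — every world has a successor (e.g. w1 S w1).
Symmetric: yes — every pair in S has its reverse in S.
Euclidean: no — w2 S w1 and w2 S w3, but not w1 S w3.
Only Euclidean fails.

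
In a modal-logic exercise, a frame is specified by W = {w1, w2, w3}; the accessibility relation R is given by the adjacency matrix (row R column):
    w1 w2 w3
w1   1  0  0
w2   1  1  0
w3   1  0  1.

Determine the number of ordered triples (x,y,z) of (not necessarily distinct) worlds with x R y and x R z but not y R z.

2

Enumerating: (w2,w1,w2), (w3,w1,w3).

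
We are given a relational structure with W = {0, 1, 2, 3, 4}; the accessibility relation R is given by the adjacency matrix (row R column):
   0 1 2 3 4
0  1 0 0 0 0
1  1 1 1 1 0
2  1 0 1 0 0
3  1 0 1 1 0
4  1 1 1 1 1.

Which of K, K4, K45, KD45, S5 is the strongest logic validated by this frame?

Transitive (axiom 4): yes — every two-step R-path is closed by a direct edge.
Euclidean (axiom 5): no — 1 R 0 and 1 R 2, but not 0 R 2.
Serial (axiom D): yes — every world has a successor (e.g. 0 R 0).
Reflexive (axiom T): yes — every world is R-related to itself.
So F validates K, K4; K45 would additionally require R to be Euclidean. The strongest is K4.

K4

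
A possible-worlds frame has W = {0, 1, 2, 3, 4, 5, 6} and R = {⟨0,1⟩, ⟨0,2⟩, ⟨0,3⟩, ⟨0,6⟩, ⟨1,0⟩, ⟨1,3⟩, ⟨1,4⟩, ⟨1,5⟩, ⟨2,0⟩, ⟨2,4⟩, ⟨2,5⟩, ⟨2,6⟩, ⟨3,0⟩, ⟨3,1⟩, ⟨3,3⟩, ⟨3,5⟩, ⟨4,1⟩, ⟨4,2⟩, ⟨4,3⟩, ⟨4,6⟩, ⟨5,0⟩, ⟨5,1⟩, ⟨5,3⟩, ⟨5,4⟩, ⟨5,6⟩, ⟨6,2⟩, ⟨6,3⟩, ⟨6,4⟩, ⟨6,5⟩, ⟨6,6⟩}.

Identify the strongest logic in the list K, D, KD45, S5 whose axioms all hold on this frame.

Serial (axiom D): yes — every world has a successor (e.g. 0 R 1).
Euclidean (axiom 5): no — 0 R 1 and 0 R 2, but not 1 R 2.
Transitive (axiom 4): no — 0 R 1 and 1 R 4, but not 0 R 4.
Reflexive (axiom T): no — 0 is not related to itself.
So F validates K, D; KD45 would additionally require R to be Euclidean and transitive. The strongest is D.

D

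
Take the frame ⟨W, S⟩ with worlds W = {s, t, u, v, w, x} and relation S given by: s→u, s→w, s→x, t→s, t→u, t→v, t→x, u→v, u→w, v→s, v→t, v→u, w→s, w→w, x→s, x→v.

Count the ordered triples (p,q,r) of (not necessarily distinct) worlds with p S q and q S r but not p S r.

24

Enumerating: (s,u,v), (s,w,s), (s,x,s), (s,x,v), (t,s,w), (t,u,w), (t,v,t), (u,v,s), (u,v,t), (u,v,u), (u,w,s), (v,s,w), … and 12 more.
Total: 24.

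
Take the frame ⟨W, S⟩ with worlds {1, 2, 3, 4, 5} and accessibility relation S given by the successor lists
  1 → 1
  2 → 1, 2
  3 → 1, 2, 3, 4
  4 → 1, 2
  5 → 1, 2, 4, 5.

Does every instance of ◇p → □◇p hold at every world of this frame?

No

By correspondence theory, 5 is valid on a frame iff S is Euclidean.
Euclidean: no — 3 S 1 and 3 S 2, but not 1 S 2.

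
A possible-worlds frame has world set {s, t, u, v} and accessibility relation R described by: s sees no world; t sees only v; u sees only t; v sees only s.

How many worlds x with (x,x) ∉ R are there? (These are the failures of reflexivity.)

Enumerating: s, t, u, v.

4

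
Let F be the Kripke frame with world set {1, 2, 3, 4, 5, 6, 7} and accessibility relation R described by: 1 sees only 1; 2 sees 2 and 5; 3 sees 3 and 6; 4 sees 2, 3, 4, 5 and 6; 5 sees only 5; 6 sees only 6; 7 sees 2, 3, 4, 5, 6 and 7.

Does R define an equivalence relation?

No

Reflexive: yes — every world is R-related to itself.
Symmetric: no — 2 R 5 but not 5 R 2.
Transitive: yes — every two-step R-path is closed by a direct edge.
So R is not an equivalence relation.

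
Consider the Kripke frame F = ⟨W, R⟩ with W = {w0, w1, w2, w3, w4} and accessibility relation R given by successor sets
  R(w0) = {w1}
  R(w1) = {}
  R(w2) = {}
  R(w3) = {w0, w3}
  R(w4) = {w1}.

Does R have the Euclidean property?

No

Euclidean: no — w0 R w1 and w0 R w1, but not w1 R w1.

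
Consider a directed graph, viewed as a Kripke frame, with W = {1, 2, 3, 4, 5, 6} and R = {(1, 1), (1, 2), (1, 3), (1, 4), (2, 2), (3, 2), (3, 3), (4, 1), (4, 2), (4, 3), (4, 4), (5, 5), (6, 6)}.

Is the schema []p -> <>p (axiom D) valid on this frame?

By correspondence theory, D is valid on a frame iff R is serial.
Serial: yes — every world has a successor (e.g. 1 R 1).

Yes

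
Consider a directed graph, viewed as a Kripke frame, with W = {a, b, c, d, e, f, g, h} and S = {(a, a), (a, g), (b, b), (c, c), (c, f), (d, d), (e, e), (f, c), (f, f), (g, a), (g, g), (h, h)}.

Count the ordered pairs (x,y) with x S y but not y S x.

S is symmetric; there are no such tuples.

0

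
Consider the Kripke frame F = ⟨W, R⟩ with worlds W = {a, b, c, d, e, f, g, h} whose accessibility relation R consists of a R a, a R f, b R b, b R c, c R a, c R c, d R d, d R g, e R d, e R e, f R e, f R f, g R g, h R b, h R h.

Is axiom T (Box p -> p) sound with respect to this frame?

By correspondence theory, T is valid on a frame iff R is reflexive.
Reflexive: yes — every world is R-related to itself.

Yes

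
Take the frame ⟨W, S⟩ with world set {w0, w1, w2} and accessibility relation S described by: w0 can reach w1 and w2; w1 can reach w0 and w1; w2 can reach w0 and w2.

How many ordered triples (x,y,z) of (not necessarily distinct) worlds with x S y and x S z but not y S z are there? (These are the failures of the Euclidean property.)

4

Enumerating: (w0,w1,w2), (w0,w2,w1), (w1,w0,w0), (w2,w0,w0).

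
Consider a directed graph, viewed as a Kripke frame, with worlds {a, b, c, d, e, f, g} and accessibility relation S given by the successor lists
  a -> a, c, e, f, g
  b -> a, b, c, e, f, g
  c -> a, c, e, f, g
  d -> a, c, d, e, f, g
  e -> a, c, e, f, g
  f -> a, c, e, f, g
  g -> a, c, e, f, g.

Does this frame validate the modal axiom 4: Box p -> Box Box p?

Yes

Axiom 4 corresponds to the accessibility relation being transitive.
Transitive: yes — every two-step S-path is closed by a direct edge.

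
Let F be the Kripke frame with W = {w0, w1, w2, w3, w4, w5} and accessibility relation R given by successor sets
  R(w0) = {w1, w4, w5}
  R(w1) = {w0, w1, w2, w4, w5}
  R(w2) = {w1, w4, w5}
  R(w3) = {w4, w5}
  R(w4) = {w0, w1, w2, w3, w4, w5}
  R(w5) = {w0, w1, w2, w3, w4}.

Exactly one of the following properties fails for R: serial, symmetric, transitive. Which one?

transitive

Serial: yes — every world has a successor (e.g. w0 R w1).
Symmetric: yes — every pair in R has its reverse in R.
Transitive: no — w0 R w1 and w1 R w2, but not w0 R w2.
Only transitive fails.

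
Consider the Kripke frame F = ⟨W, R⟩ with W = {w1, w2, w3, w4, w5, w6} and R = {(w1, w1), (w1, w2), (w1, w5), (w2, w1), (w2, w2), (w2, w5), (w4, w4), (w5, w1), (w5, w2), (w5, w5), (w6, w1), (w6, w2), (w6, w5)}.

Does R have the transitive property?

Transitive: yes — every two-step R-path is closed by a direct edge.

Yes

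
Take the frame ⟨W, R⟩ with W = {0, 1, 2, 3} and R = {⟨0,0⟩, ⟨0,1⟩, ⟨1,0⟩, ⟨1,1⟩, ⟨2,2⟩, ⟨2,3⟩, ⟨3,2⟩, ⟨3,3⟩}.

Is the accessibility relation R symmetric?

Yes

Symmetric: yes — every pair in R has its reverse in R.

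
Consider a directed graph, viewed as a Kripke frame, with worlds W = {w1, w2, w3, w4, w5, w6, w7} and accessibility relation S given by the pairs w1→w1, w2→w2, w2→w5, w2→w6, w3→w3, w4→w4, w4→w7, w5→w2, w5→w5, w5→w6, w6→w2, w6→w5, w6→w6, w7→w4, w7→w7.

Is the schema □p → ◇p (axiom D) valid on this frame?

By correspondence theory, D is valid on a frame iff S is serial.
Serial: yes — every world has a successor (e.g. w1 S w1).

Yes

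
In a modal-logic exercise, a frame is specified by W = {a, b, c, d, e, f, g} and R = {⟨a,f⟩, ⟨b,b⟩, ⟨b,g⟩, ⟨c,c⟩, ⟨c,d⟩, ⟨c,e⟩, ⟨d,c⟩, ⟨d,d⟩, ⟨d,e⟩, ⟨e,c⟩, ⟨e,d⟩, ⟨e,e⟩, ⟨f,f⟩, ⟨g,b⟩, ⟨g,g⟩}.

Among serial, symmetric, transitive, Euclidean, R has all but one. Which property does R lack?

symmetric

Serial: yes — every world has a successor (e.g. a R f).
Symmetric: no — a R f but not f R a.
Transitive: yes — every two-step R-path is closed by a direct edge.
Euclidean: yes — any two successors of a common world are R-related.
Only symmetric fails.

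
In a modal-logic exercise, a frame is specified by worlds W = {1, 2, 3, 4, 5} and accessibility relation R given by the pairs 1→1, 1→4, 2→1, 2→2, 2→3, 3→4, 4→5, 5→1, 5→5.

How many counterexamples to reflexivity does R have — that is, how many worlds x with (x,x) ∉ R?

Enumerating: 3, 4.

2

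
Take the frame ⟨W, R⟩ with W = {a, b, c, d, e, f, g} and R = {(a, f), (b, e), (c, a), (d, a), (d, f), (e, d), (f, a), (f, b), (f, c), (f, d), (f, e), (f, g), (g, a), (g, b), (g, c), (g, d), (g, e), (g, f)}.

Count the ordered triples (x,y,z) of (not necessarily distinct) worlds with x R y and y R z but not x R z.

19

Enumerating: (a,f,a), (a,f,b), (a,f,c), (a,f,d), (a,f,e), (a,f,g), (b,e,d), (c,a,f), (d,f,b), (d,f,c), (d,f,d), (d,f,e), … and 7 more.
Total: 19.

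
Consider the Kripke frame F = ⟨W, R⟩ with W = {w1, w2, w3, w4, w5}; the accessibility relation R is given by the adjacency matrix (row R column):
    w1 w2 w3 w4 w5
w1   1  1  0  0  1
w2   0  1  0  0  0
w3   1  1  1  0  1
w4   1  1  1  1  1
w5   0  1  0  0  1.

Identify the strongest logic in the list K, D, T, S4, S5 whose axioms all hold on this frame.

Serial (axiom D): yes — every world has a successor (e.g. w1 R w1).
Reflexive (axiom T): yes — every world is R-related to itself.
Transitive (axiom 4): yes — every two-step R-path is closed by a direct edge.
Euclidean (axiom 5): no — w1 R w2 and w1 R w5, but not w2 R w5.
So F validates K, D, T, S4; S5 would additionally require R to be Euclidean. The strongest is S4.

S4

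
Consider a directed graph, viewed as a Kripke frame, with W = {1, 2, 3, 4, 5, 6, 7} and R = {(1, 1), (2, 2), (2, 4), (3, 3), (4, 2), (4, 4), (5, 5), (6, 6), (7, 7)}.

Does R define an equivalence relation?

Yes

Reflexive: yes — every world is R-related to itself.
Symmetric: yes — every pair in R has its reverse in R.
Transitive: yes — every two-step R-path is closed by a direct edge.
So R is an equivalence relation.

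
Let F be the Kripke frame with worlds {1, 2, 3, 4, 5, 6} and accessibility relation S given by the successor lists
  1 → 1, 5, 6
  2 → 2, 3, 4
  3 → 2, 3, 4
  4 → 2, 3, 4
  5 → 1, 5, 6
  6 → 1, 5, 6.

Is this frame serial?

Yes

Serial: yes — every world has a successor (e.g. 1 S 1).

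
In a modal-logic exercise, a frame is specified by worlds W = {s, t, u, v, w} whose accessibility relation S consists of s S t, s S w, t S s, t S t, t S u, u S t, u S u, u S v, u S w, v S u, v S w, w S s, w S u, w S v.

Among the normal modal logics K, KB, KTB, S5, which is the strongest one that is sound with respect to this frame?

Symmetric (axiom B): yes — every pair in S has its reverse in S.
Reflexive (axiom T): no — s is not related to itself.
Euclidean (axiom 5): no — s S t and s S w, but not t S w.
So F validates K, KB; KTB would additionally require S to be reflexive. The strongest is KB.

KB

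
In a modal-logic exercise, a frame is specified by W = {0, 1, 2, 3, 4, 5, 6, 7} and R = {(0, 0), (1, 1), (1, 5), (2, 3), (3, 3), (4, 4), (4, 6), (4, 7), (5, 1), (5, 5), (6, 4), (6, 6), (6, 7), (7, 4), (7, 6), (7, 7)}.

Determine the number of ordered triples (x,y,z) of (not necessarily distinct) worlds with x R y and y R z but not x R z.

R is transitive; there are no such tuples.

0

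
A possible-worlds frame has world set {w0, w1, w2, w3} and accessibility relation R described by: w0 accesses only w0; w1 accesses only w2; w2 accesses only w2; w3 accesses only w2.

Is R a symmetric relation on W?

No

Symmetric: no — w1 R w2 but not w2 R w1.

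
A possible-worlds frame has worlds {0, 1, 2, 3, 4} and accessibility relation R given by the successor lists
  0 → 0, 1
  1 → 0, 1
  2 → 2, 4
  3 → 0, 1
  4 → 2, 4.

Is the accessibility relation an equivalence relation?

Reflexive: no — 3 is not related to itself.
Symmetric: no — 3 R 0 but not 0 R 3.
Transitive: yes — every two-step R-path is closed by a direct edge.
So R is not an equivalence relation.

No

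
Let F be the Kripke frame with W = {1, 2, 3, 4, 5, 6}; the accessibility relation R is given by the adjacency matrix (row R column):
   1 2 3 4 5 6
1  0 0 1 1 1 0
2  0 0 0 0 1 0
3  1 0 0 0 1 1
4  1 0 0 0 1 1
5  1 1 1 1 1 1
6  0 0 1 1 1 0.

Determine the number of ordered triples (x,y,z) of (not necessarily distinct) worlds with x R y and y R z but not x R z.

33

Enumerating: (1,3,1), (1,3,6), (1,4,1), (1,4,6), (1,5,1), (1,5,2), (1,5,6), (2,5,1), (2,5,2), (2,5,3), (2,5,4), (2,5,6), … and 21 more.
Total: 33.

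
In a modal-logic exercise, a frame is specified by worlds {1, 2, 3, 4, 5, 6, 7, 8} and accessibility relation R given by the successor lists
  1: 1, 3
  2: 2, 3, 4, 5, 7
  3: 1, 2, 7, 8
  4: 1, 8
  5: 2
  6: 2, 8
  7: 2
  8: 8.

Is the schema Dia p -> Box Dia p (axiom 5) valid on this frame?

By correspondence theory, 5 is valid on a frame iff R is Euclidean.
Euclidean: no — 2 R 3 and 2 R 4, but not 3 R 4.

No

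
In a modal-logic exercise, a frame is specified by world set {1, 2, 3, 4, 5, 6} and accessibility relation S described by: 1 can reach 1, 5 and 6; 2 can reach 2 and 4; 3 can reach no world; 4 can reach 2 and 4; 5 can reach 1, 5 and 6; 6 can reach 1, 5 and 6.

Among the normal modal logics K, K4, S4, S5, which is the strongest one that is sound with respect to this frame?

Transitive (axiom 4): yes — every two-step S-path is closed by a direct edge.
Reflexive (axiom T): no — 3 is not related to itself.
Euclidean (axiom 5): yes — any two successors of a common world are S-related.
So F validates K, K4; S4 would additionally require S to be reflexive. The strongest is K4.

K4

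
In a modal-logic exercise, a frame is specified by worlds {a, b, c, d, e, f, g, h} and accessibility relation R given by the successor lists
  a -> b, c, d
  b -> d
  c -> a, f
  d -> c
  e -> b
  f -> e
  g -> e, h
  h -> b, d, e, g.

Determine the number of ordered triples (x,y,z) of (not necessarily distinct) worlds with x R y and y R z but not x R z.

Enumerating: (a,c,a), (a,c,f), (b,d,c), (c,a,b), (c,a,c), (c,a,d), (c,f,e), (d,c,a), (d,c,f), (e,b,d), (f,e,b), (g,e,b), (g,h,b), (g,h,d), (g,h,g), (h,d,c), (h,g,h).

17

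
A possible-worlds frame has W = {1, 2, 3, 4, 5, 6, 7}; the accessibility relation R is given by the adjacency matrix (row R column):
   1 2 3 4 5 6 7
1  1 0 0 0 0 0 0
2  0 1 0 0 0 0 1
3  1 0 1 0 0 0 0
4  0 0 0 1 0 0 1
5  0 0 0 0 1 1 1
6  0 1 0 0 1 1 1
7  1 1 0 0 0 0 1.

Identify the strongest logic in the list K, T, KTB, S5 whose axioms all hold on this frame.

Reflexive (axiom T): yes — every world is R-related to itself.
Symmetric (axiom B): no — 3 R 1 but not 1 R 3.
Euclidean (axiom 5): no — 5 R 7 and 5 R 6, but not 7 R 6.
So F validates K, T; KTB would additionally require R to be symmetric. The strongest is T.

T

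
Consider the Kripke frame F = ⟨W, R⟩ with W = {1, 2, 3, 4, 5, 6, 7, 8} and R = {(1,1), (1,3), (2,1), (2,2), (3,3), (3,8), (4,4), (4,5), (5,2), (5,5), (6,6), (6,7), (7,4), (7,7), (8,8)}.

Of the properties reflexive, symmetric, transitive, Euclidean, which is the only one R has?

Reflexive: yes — every world is R-related to itself.
Symmetric: no — 1 R 3 but not 3 R 1.
Transitive: no — 1 R 3 and 3 R 8, but not 1 R 8.
Euclidean: no — 1 R 3 and 1 R 1, but not 3 R 1.
Only reflexive holds.

reflexive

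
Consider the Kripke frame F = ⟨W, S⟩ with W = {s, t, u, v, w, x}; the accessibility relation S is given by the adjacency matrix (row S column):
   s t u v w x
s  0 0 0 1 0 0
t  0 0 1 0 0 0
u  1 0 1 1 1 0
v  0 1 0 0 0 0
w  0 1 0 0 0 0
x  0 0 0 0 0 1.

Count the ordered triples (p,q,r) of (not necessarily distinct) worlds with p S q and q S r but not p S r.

Enumerating: (s,v,t), (t,u,s), (t,u,v), (t,u,w), (u,v,t), (u,w,t), (v,t,u), (w,t,u).

8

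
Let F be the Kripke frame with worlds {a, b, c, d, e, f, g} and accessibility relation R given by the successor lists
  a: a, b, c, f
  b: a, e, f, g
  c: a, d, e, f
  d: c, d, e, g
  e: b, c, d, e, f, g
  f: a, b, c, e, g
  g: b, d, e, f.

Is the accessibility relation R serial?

Yes

Serial: yes — every world has a successor (e.g. a R a).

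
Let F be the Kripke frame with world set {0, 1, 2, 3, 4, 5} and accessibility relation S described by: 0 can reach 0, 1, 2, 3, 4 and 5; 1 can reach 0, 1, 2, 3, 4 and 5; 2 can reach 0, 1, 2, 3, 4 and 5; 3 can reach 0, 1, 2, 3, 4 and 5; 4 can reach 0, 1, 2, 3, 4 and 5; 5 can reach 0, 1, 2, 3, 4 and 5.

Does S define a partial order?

No

Reflexive: yes — every world is S-related to itself.
Transitive: yes — every two-step S-path is closed by a direct edge.
Antisymmetric: no — 0 S 1 and 1 S 0 with 0 ≠ 1.
So S is not a partial order.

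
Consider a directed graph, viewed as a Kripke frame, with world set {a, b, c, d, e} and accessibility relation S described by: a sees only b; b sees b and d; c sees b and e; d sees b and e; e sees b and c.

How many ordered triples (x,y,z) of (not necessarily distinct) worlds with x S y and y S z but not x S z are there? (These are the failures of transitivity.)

8

Enumerating: (a,b,d), (b,d,e), (c,b,d), (c,e,c), (d,b,d), (d,e,c), (e,b,d), (e,c,e).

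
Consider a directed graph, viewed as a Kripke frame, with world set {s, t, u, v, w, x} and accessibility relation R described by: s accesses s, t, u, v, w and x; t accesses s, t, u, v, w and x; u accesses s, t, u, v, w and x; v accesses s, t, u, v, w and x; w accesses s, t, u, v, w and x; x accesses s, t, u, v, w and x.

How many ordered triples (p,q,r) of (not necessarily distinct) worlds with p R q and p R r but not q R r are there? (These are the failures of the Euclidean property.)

0

R is Euclidean; there are no such tuples.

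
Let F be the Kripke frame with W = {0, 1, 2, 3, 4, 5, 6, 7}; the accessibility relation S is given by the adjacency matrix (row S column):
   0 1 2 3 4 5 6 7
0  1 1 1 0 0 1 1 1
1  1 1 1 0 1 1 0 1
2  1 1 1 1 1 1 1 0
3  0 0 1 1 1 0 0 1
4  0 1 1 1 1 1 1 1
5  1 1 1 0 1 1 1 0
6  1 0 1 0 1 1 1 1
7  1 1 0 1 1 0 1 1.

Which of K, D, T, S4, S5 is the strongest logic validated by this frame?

Serial (axiom D): yes — every world has a successor (e.g. 0 S 0).
Reflexive (axiom T): yes — every world is S-related to itself.
Transitive (axiom 4): no — 0 S 1 and 1 S 4, but not 0 S 4.
Euclidean (axiom 5): no — 0 S 1 and 0 S 6, but not 1 S 6.
So F validates K, D, T; S4 would additionally require S to be transitive. The strongest is T.

T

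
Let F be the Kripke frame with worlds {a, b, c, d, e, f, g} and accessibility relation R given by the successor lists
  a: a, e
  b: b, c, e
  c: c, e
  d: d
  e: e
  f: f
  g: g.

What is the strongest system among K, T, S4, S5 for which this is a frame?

Reflexive (axiom T): yes — every world is R-related to itself.
Transitive (axiom 4): yes — every two-step R-path is closed by a direct edge.
Euclidean (axiom 5): no — b R e and b R c, but not e R c.
So F validates K, T, S4; S5 would additionally require R to be Euclidean. The strongest is S4.

S4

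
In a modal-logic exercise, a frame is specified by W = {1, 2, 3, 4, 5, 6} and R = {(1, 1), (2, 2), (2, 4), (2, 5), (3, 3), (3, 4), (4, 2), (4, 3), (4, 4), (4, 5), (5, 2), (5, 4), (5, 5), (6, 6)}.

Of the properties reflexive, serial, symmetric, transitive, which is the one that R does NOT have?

Reflexive: yes — every world is R-related to itself.
Serial: yes — every world has a successor (e.g. 1 R 1).
Symmetric: yes — every pair in R has its reverse in R.
Transitive: no — 2 R 4 and 4 R 3, but not 2 R 3.
Only transitive fails.

transitive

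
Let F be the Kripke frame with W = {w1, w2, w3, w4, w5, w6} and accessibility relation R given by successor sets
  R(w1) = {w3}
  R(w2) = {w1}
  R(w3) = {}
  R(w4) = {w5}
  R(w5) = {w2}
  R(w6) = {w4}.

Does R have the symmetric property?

Symmetric: no — w1 R w3 but not w3 R w1.

No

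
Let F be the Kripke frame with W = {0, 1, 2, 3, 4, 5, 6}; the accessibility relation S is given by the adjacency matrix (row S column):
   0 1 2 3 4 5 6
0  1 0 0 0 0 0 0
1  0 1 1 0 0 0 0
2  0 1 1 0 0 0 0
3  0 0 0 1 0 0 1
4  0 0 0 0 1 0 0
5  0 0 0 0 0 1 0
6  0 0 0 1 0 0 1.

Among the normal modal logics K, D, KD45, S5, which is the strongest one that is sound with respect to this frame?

S5

Serial (axiom D): yes — every world has a successor (e.g. 0 S 0).
Euclidean (axiom 5): yes — any two successors of a common world are S-related.
Transitive (axiom 4): yes — every two-step S-path is closed by a direct edge.
Reflexive (axiom T): yes — every world is S-related to itself.
So F validates K, D, KD45, S5. The strongest is S5.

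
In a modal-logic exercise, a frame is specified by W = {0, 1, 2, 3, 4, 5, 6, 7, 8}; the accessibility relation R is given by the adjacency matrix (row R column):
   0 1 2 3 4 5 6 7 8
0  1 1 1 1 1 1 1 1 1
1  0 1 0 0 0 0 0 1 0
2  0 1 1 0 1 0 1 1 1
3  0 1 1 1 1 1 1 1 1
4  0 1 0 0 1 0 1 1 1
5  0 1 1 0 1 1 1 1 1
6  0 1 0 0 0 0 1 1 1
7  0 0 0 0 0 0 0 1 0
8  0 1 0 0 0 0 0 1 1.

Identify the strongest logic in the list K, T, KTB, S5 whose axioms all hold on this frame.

T

Reflexive (axiom T): yes — every world is R-related to itself.
Symmetric (axiom B): no — 0 R 1 but not 1 R 0.
Euclidean (axiom 5): no — 0 R 1 and 0 R 2, but not 1 R 2.
So F validates K, T; KTB would additionally require R to be symmetric. The strongest is T.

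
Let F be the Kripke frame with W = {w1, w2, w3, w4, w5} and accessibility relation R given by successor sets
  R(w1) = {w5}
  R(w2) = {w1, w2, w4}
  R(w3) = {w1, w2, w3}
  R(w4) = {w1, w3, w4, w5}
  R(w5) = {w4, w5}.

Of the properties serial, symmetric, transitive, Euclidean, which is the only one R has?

Serial: yes — every world has a successor (e.g. w1 R w5).
Symmetric: no — w1 R w5 but not w5 R w1.
Transitive: no — w1 R w5 and w5 R w4, but not w1 R w4.
Euclidean: no — w2 R w1 and w2 R w4, but not w1 R w4.
Only serial holds.

serial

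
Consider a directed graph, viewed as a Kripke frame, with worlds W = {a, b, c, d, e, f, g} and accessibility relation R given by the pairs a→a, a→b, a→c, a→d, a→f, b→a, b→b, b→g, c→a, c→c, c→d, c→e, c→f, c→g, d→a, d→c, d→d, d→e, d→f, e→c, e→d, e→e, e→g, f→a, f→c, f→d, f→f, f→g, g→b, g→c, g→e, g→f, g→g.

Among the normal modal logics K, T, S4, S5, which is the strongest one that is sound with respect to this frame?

Reflexive (axiom T): yes — every world is R-related to itself.
Transitive (axiom 4): no — a R b and b R g, but not a R g.
Euclidean (axiom 5): no — a R b and a R c, but not b R c.
So F validates K, T; S4 would additionally require R to be transitive. The strongest is T.

T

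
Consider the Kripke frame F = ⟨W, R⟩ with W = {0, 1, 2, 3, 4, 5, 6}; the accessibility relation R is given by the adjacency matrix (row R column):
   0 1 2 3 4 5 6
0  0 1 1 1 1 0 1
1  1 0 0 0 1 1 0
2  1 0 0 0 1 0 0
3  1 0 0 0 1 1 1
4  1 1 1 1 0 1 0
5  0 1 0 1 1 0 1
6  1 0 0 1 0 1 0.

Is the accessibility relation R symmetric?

Yes

Symmetric: yes — every pair in R has its reverse in R.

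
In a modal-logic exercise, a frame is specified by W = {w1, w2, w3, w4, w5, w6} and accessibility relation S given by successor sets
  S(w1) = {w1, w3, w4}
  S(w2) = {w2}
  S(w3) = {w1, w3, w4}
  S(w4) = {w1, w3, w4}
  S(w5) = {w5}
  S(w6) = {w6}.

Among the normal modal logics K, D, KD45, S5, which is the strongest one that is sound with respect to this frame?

Serial (axiom D): yes — every world has a successor (e.g. w1 S w1).
Euclidean (axiom 5): yes — any two successors of a common world are S-related.
Transitive (axiom 4): yes — every two-step S-path is closed by a direct edge.
Reflexive (axiom T): yes — every world is S-related to itself.
So F validates K, D, KD45, S5. The strongest is S5.

S5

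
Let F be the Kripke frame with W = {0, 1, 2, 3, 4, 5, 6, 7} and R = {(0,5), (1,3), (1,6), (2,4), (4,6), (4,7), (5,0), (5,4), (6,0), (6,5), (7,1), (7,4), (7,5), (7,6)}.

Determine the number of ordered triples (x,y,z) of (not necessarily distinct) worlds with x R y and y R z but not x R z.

Enumerating: (0,5,0), (0,5,4), (1,6,0), (1,6,5), (2,4,6), (2,4,7), (4,6,0), (4,6,5), (4,7,1), (4,7,4), (4,7,5), (5,0,5), … and 7 more.
Total: 19.

19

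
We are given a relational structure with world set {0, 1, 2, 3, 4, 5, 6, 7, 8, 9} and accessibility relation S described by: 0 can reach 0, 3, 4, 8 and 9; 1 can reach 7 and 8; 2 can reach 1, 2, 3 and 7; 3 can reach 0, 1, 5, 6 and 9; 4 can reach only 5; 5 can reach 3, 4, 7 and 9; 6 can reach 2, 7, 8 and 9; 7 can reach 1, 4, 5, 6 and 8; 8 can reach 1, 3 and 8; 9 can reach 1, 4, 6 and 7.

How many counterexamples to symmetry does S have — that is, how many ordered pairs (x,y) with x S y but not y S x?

18

Enumerating: (0,4), (0,8), (0,9), (2,1), (2,3), (2,7), (3,1), (3,6), (3,9), (5,9), (6,2), (6,8), (7,4), (7,8), (8,3), (9,1), (9,4), (9,7).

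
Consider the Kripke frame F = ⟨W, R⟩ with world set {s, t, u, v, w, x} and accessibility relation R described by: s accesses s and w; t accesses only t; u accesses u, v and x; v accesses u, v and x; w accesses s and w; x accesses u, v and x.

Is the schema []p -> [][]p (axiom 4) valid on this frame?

Yes

The schema 4 characterises exactly the transitive frames.
Transitive: yes — every two-step R-path is closed by a direct edge.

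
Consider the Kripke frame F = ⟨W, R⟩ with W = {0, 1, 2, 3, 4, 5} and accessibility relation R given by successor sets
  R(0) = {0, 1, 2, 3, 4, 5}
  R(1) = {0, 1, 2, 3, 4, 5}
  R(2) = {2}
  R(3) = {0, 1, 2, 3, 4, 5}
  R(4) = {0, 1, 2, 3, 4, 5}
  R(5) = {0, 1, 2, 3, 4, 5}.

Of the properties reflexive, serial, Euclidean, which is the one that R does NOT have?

Euclidean

Reflexive: yes — every world is R-related to itself.
Serial: yes — every world has a successor (e.g. 0 R 0).
Euclidean: no — 0 R 2 and 0 R 1, but not 2 R 1.
Only Euclidean fails.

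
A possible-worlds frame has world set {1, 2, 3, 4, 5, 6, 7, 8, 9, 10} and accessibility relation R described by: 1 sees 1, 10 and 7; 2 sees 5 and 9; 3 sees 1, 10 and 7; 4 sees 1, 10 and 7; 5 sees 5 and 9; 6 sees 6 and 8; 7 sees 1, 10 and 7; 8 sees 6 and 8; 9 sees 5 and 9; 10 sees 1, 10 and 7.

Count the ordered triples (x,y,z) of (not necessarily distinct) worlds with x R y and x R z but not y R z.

R is Euclidean; there are no such tuples.

0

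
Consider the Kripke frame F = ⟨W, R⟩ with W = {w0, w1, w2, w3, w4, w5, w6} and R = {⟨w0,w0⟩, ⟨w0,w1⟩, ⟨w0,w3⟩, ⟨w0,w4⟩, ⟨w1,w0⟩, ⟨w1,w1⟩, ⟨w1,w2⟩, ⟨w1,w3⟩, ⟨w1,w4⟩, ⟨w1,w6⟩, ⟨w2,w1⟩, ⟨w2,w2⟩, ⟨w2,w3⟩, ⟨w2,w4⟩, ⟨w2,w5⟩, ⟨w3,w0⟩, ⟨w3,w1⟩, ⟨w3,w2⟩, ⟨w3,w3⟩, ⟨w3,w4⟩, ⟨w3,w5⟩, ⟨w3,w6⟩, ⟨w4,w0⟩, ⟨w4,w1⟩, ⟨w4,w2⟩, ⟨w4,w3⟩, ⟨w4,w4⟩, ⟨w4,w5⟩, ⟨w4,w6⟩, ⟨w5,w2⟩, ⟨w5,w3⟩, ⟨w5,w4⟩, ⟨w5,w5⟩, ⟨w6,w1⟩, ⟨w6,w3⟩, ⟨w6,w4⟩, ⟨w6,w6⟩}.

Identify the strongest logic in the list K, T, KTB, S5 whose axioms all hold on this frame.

Reflexive (axiom T): yes — every world is R-related to itself.
Symmetric (axiom B): yes — every pair in R has its reverse in R.
Euclidean (axiom 5): no — w1 R w0 and w1 R w2, but not w0 R w2.
So F validates K, T, KTB; S5 would additionally require R to be Euclidean. The strongest is KTB.

KTB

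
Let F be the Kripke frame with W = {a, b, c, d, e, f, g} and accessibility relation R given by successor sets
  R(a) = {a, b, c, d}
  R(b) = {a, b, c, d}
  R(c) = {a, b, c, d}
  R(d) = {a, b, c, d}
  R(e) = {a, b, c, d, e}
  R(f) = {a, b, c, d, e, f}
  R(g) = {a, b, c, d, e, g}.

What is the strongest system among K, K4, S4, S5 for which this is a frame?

S4

Transitive (axiom 4): yes — every two-step R-path is closed by a direct edge.
Reflexive (axiom T): yes — every world is R-related to itself.
Euclidean (axiom 5): no — f R a and f R e, but not a R e.
So F validates K, K4, S4; S5 would additionally require R to be Euclidean. The strongest is S4.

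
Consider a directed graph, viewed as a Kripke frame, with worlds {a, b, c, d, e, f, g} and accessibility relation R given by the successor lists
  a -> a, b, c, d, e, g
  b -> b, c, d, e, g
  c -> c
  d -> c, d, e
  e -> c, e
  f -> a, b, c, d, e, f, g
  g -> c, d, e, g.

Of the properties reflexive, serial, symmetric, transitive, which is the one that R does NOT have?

Reflexive: yes — every world is R-related to itself.
Serial: yes — every world has a successor (e.g. a R a).
Symmetric: no — a R b but not b R a.
Transitive: yes — every two-step R-path is closed by a direct edge.
Only symmetric fails.

symmetric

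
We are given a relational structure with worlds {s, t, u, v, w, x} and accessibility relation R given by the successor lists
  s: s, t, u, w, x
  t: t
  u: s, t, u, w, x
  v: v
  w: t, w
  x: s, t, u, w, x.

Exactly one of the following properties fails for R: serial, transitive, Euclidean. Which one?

Euclidean

Serial: yes — every world has a successor (e.g. s R s).
Transitive: yes — every two-step R-path is closed by a direct edge.
Euclidean: no — s R t and s R u, but not t R u.
Only Euclidean fails.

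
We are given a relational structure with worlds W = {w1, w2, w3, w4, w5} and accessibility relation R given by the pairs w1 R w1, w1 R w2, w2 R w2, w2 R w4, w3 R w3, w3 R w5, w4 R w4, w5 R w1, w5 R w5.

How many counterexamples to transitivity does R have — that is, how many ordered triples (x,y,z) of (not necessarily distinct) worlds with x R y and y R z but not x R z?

Enumerating: (w1,w2,w4), (w3,w5,w1), (w5,w1,w2).

3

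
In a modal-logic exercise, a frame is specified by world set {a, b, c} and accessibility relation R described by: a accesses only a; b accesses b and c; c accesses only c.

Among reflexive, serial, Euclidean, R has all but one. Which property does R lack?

Reflexive: yes — every world is R-related to itself.
Serial: yes — every world has a successor (e.g. a R a).
Euclidean: no — b R c and b R b, but not c R b.
Only Euclidean fails.

Euclidean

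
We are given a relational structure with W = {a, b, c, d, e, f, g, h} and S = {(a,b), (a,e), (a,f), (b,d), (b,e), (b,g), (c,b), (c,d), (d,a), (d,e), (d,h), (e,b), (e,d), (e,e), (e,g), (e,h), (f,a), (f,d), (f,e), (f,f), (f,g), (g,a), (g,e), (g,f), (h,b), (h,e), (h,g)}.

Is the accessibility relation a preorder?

No

Reflexive: no — a is not related to itself.
Transitive: no — a S b and b S d, but not a S d.
So S is not a preorder.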